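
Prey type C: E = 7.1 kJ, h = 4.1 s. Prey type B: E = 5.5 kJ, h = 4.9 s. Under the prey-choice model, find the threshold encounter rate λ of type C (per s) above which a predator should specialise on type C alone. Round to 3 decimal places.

0.449 per s

Drop type B once their profitability E₂/h₂ falls below the rate achievable on type C alone: E₂/h₂ = λE₁/(1 + λh₁).
Solve for λ: λE₁h₂ = E₂(1 + λh₁) → λ(E₁h₂ − E₂h₁) = E₂ → λ = E₂/(E₁h₂ − E₂h₁).
λ = 5.5/(7.1×4.9 − 5.5×4.1) = 5.5/12.24 = 0.4493 per s.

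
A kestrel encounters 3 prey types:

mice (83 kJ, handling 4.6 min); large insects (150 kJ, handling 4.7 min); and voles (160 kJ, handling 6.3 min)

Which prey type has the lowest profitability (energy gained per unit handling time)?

Profitability E/h (kJ/min): mice = 83/4.6 = 18, large insects = 150/4.7 = 31.9, voles = 160/6.3 = 25.4.
Ranked: large insects > voles > mice.

mice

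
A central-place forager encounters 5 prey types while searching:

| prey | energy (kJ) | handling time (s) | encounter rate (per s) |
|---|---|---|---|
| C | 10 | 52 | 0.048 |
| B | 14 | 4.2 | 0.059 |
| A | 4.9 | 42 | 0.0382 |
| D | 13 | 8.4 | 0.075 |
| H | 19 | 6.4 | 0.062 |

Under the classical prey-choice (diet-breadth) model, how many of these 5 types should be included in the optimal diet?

3

Rank by E/h (kJ/s): B 3.33, H 2.97, D 1.55, C 0.192, A 0.117. Include each in turn until the next type's E/h falls below the running intake rate.
Rate on top 1: 0.662. H: 2.97 > 0.662 → include.
Rate on top 2: 1.219. D: 1.55 > 1.219 → include.
Rate on top 3: 1.31. C: 0.192 < 1.31 → exclude; stop.
Optimal diet: B, H, D — 3 of 5 types.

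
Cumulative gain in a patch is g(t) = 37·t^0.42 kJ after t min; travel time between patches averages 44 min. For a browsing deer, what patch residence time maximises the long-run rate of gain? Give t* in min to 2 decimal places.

31.86 min

By the marginal value theorem, leave when the instantaneous gain rate g'(t) equals the habitat-wide average g(t)/(T + t).
g'(t) = 0.42·37·t^-0.58. Setting 0.42·37·t^-0.58 = 37·t^0.42/(44+t) gives 0.42(44+t) = t, so 0.58·t = 0.42×44.
t* = 0.42×44/0.58 = 31.86 min.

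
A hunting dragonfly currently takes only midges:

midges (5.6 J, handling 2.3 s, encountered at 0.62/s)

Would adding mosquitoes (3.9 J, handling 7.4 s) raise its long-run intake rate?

Intake rate on the current diet: R = (0.62×5.6) / (1 + 0.62×2.3) = 3.472/2.426 = 1.431 J/s.
Profitability of mosquitoes: 3.9/7.4 = 0.527 J/s.
0.527 < 1.431, so adding mosquitoes would lower the average — exclude it.

No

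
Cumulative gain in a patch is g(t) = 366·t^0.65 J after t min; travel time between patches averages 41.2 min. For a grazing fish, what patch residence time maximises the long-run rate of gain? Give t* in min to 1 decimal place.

Optimal t* satisfies g'(t*) = g(t*)/(T + t*).
g'(t) = 0.65·366·t^-0.35. Setting 0.65·366·t^-0.35 = 366·t^0.65/(41.2+t) gives 0.65(41.2+t) = t, so 0.35·t = 0.65×41.2.
t* = 0.65×41.2/0.35 = 76.51 min.

76.5 min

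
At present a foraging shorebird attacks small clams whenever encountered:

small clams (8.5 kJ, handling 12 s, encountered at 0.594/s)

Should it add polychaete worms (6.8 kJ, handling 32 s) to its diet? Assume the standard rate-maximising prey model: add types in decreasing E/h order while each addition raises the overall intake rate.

No

Current rate: (0.594×8.5)/(1 + 0.594×12) = 0.6212 kJ/s.
polychaete worms: E/h = 6.8/32 = 0.2125 kJ/s.
Since 0.2125 < R, time spent handling polychaete worms is better spent searching.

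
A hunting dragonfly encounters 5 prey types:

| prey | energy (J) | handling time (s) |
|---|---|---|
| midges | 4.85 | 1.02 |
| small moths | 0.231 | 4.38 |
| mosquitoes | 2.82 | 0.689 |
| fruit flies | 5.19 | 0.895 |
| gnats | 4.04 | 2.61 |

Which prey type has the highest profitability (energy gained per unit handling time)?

fruit flies

Profitability E/h (J/s): midges = 4.85/1.02 = 4.75, small moths = 0.231/4.38 = 0.0527, mosquitoes = 2.82/0.689 = 4.09, fruit flies = 5.19/0.895 = 5.8, gnats = 4.04/2.61 = 1.55.
Ranked: fruit flies > midges > mosquitoes > gnats > small moths.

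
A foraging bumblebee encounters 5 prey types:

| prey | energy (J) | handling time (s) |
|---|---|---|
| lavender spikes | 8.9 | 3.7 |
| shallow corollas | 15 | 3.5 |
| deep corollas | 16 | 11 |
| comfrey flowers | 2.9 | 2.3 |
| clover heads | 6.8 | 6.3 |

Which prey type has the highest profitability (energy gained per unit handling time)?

In descending order of E/h:
shallow corollas: 15/3.5 = 4.29 J/s
lavender spikes: 8.9/3.7 = 2.41 J/s
deep corollas: 16/11 = 1.45 J/s
comfrey flowers: 2.9/2.3 = 1.26 J/s
clover heads: 6.8/6.3 = 1.08 J/s

shallow corollas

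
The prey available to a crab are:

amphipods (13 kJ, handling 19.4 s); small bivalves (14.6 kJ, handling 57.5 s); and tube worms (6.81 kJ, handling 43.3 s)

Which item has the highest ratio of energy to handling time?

amphipods

Profitability E/h (kJ/s): amphipods = 13/19.4 = 0.67, small bivalves = 14.6/57.5 = 0.254, tube worms = 6.81/43.3 = 0.157.
Ranked: amphipods > small bivalves > tube worms.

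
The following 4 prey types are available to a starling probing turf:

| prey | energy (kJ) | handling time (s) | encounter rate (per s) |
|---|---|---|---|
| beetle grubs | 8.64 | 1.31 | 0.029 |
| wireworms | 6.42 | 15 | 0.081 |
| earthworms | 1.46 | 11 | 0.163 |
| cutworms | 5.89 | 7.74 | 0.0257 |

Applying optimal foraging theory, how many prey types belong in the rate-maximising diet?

Rank by E/h (kJ/s): beetle grubs 6.6, cutworms 0.761, wireworms 0.428, earthworms 0.133. Include each in turn until the next type's E/h falls below the running intake rate.
Rate on top 1: 0.2414. cutworms: 0.761 > 0.2414 → include.
Rate on top 2: 0.3249. wireworms: 0.428 > 0.3249 → include.
Rate on top 3: 0.376. earthworms: 0.133 < 0.376 → exclude; stop.
Optimal diet: beetle grubs, cutworms, wireworms — 3 of 4 types.

3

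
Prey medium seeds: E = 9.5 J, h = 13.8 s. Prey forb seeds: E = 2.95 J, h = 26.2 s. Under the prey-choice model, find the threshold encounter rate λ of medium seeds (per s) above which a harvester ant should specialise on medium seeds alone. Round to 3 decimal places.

The zero-one rule: include forb seeds iff E₂/h₂ > λE₁/(1+λh₁). Equality gives the switch point.
λE₁h₂ = E₂ + λE₂h₁ ⇒ λ = E₂/(E₁h₂ − E₂h₁) = 2.95/(248.9 − 40.71) = 0.01417 per s.

0.014 per s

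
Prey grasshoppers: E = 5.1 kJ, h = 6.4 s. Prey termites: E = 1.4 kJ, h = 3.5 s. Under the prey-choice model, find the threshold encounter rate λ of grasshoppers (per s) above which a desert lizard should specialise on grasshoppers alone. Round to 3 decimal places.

At the threshold, the rate on grasshoppers alone equals the profitability of termites: λ·5.1/(1 + λ·6.4) = 1.4/3.5 = 0.4.
Rearranging, λ(5.1 − 0.4×6.4) = 0.4, so λ = 0.4/2.54 = 0.1575 per s.

0.157 per s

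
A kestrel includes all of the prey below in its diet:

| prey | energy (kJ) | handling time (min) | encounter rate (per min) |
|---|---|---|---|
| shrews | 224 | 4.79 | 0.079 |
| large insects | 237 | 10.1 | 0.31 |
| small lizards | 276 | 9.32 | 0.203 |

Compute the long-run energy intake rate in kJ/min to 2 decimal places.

R = Σλ_iE_i / (1 + Σλ_ih_i)
Numerator: 0.079×224 + 0.31×237 + 0.203×276 = 147.2
Denominator: 1 + 0.079×4.79 + 0.31×10.1 + 0.203×9.32 = 6.401
R = 147.2/6.401 = 22.99 kJ/min

22.99 kJ/min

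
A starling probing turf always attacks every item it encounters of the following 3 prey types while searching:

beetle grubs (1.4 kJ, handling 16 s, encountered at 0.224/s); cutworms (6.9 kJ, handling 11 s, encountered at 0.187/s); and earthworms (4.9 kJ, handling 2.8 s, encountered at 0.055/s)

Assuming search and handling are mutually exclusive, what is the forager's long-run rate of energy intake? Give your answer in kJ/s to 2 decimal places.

Energy encountered per unit search time: 0.224×1.4 + 0.187×6.9 + 0.055×4.9 = 1.873 kJ/s.
Handling time per unit search time: 0.224×16 + 0.187×11 + 0.055×2.8 = 5.795.
Rate = 1.873/(1 + 5.795) = 0.2757 kJ/s.

0.28 kJ/s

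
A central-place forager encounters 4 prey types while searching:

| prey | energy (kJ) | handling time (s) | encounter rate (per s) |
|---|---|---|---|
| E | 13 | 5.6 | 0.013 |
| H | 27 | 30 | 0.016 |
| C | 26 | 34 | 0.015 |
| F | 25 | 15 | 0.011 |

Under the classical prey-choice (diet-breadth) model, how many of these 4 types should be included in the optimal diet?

Profitabilities (E/h, kJ/s): E 2.32, F 1.67, H 0.9, C 0.765. Add prey in this order while the next type's profitability exceeds the intake rate on those already taken.
Rate on top 1: 0.1575. F: 1.67 > 0.1575 → include.
Rate on top 2: 0.3587. H: 0.9 > 0.3587 → include.
Rate on top 3: 0.51. C: 0.765 > 0.51 → include.
Optimal diet: E, F, H, C — 4 of 4 types.

4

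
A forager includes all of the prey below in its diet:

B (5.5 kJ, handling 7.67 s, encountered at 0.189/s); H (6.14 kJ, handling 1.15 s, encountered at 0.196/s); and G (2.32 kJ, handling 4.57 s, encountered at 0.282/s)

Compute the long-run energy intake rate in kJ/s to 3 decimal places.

R = Σλ_iE_i / (1 + Σλ_ih_i)
Numerator: 0.189×5.5 + 0.196×6.14 + 0.282×2.32 = 2.897
Denominator: 1 + 0.189×7.67 + 0.196×1.15 + 0.282×4.57 = 3.964
R = 2.897/3.964 = 0.7309 kJ/s

0.731 kJ/s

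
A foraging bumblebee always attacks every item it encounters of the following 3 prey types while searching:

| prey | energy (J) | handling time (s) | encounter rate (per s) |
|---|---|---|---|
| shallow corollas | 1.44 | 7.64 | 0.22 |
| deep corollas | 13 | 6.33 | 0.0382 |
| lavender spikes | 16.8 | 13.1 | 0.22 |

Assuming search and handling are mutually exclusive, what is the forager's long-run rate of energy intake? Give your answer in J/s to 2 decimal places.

0.78 J/s

Energy encountered per unit search time: 0.22×1.44 + 0.0382×13 + 0.22×16.8 = 4.509 J/s.
Handling time per unit search time: 0.22×7.64 + 0.0382×6.33 + 0.22×13.1 = 4.805.
Rate = 4.509/(1 + 4.805) = 0.7769 J/s.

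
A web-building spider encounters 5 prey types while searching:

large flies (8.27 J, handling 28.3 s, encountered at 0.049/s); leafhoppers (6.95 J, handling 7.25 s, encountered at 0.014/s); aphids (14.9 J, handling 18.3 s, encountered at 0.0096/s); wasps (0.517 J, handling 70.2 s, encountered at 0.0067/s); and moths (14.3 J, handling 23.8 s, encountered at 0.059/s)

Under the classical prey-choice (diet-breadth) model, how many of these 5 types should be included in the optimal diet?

Profitabilities (E/h, J/s): leafhoppers 0.959, aphids 0.814, moths 0.601, large flies 0.292, wasps 0.00736. Add prey in this order while the next type's profitability exceeds the intake rate on those already taken.
Rate on top 1: 0.08833. aphids: 0.814 > 0.08833 → include.
Rate on top 2: 0.1882. moths: 0.601 > 0.1882 → include.
Rate on top 3: 0.4043. large flies: 0.292 < 0.4043 → exclude; stop.
Optimal diet: leafhoppers, aphids, moths — 3 of 5 types.

3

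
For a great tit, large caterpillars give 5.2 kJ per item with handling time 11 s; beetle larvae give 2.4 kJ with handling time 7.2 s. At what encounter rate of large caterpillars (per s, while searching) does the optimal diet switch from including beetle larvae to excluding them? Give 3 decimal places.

At the threshold, the rate on large caterpillars alone equals the profitability of beetle larvae: λ·5.2/(1 + λ·11) = 2.4/7.2 = 0.3333.
Rearranging, λ(5.2 − 0.3333×11) = 0.3333, so λ = 0.3333/1.533 = 0.2174 per s.

0.217 per s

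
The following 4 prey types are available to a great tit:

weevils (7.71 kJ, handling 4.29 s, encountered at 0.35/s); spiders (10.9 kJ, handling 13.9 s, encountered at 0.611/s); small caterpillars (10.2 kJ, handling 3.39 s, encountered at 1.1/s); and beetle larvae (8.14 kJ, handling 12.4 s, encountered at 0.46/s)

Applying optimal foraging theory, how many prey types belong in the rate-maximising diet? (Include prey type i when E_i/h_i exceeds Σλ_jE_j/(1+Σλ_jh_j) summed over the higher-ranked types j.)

Rank by E/h (kJ/s): small caterpillars 3.01, weevils 1.8, spiders 0.784, beetle larvae 0.656. Include each in turn until the next type's E/h falls below the running intake rate.
Rate on top 1: 2.373. weevils: 1.8 < 2.373 → exclude; stop.
Optimal diet: small caterpillars — 1 of 4 types.

1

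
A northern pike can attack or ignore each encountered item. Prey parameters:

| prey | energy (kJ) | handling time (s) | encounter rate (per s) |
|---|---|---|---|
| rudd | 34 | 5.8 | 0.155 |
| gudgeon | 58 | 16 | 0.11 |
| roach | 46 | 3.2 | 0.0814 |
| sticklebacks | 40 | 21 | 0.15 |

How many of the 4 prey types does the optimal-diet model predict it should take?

Profitabilities (E/h, kJ/s): roach 14.4, rudd 5.86, gudgeon 3.62, sticklebacks 1.9. Add prey in this order while the next type's profitability exceeds the intake rate on those already taken.
Rate on top 1: 2.971. rudd: 5.86 > 2.971 → include.
Rate on top 2: 4.174. gudgeon: 3.62 < 4.174 → exclude; stop.
Optimal diet: roach, rudd — 2 of 4 types.

2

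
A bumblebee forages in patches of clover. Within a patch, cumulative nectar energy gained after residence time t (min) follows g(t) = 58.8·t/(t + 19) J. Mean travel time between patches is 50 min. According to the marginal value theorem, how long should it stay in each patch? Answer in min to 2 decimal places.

By the marginal value theorem, leave when the instantaneous gain rate g'(t) equals the habitat-wide average g(t)/(T + t).
g'(t) = 58.8·19/(t + 19)². Setting 58.8·19/(t+19)² = 58.8t/[(t+19)(50+t)] gives 19(50+t) = t(t+19), so t² = 19×50 = 950.
t* = √950 = 30.82 min.

30.82 min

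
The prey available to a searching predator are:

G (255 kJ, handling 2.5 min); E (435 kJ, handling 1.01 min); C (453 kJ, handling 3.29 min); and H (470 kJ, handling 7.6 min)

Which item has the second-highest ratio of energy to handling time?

C

Profitability E/h (kJ/min): G = 255/2.5 = 102, E = 435/1.01 = 431, C = 453/3.29 = 138, H = 470/7.6 = 61.8.
Ranked: E > C > G > H.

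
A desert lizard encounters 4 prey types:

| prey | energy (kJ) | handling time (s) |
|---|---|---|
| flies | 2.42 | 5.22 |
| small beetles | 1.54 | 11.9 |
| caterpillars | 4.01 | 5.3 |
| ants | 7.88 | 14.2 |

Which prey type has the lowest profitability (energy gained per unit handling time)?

In descending order of E/h:
caterpillars: 4.01/5.3 = 0.757 kJ/s
ants: 7.88/14.2 = 0.555 kJ/s
flies: 2.42/5.22 = 0.464 kJ/s
small beetles: 1.54/11.9 = 0.129 kJ/s

small beetles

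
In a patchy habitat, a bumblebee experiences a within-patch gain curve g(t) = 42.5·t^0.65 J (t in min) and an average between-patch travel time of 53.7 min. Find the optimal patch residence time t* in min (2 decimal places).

By the marginal value theorem, leave when the instantaneous gain rate g'(t) equals the habitat-wide average g(t)/(T + t).
g'(t) = 0.65·42.5·t^-0.35. Setting 0.65·42.5·t^-0.35 = 42.5·t^0.65/(53.7+t) gives 0.65(53.7+t) = t, so 0.35·t = 0.65×53.7.
t* = 0.65×53.7/0.35 = 99.73 min.

99.73 min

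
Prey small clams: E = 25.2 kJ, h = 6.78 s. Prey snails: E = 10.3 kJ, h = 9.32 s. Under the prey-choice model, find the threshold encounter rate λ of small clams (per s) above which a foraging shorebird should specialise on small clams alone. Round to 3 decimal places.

0.062 per s

Drop snails once their profitability E₂/h₂ falls below the rate achievable on small clams alone: E₂/h₂ = λE₁/(1 + λh₁).
Solve for λ: λE₁h₂ = E₂(1 + λh₁) → λ(E₁h₂ − E₂h₁) = E₂ → λ = E₂/(E₁h₂ − E₂h₁).
λ = 10.3/(25.2×9.32 − 10.3×6.78) = 10.3/165 = 0.06241 per s.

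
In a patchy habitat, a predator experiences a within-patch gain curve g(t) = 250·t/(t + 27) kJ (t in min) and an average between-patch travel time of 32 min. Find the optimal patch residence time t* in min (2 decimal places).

Maximise g(t)/(T+t): set derivative to zero → g'(t)(T+t) = g(t).
g'(t) = 250·27/(t + 27)². Setting 250·27/(t+27)² = 250t/[(t+27)(32+t)] gives 27(32+t) = t(t+27), so t² = 27×32 = 864.
t* = √864 = 29.39 min.

29.39 min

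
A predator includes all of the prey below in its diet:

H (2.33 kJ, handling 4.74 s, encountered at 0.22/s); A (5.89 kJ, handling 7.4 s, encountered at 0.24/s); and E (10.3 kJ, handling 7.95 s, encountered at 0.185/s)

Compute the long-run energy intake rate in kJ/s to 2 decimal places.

0.72 kJ/s

R = Σλ_iE_i / (1 + Σλ_ih_i)
Numerator: 0.22×2.33 + 0.24×5.89 + 0.185×10.3 = 3.832
Denominator: 1 + 0.22×4.74 + 0.24×7.4 + 0.185×7.95 = 5.29
R = 3.832/5.29 = 0.7244 kJ/s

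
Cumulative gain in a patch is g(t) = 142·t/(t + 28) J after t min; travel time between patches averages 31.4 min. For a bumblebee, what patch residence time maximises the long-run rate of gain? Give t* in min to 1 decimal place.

Optimal t* satisfies g'(t*) = g(t*)/(T + t*).
g'(t) = 142·28/(t + 28)². Setting 142·28/(t+28)² = 142t/[(t+28)(31.4+t)] gives 28(31.4+t) = t(t+28), so t² = 28×31.4 = 879.2.
t* = √879.2 = 29.65 min.

29.7 min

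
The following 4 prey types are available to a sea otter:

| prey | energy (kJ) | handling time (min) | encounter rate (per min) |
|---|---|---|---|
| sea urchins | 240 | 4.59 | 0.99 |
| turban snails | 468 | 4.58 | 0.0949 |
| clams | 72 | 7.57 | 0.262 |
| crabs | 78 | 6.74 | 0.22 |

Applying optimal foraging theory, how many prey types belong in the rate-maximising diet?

2

Profitabilities (E/h, kJ/min): turban snails 102, sea urchins 52.3, crabs 11.6, clams 9.51. Add prey in this order while the next type's profitability exceeds the intake rate on those already taken.
Rate on top 1: 30.96. sea urchins: 52.3 > 30.96 → include.
Rate on top 2: 47.17. crabs: 11.6 < 47.17 → exclude; stop.
Optimal diet: turban snails, sea urchins — 2 of 4 types.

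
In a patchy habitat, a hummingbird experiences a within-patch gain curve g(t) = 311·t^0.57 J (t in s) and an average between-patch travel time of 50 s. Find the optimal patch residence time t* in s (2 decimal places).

66.28 s

Optimal t* satisfies g'(t*) = g(t*)/(T + t*).
g'(t) = 0.57·311·t^-0.43. Setting 0.57·311·t^-0.43 = 311·t^0.57/(50+t) gives 0.57(50+t) = t, so 0.43·t = 0.57×50.
t* = 0.57×50/0.43 = 66.28 s.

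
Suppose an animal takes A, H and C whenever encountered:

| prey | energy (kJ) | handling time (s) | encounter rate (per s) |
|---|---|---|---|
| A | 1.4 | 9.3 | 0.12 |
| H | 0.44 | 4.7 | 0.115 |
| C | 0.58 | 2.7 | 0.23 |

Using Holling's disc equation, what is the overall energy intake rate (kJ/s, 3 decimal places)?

0.107 kJ/s

R = (0.12×1.4 + 0.115×0.44 + 0.23×0.58) / (1 + 0.12×9.3 + 0.115×4.7 + 0.23×2.7) = 0.352/3.278 = 0.1074 kJ/s.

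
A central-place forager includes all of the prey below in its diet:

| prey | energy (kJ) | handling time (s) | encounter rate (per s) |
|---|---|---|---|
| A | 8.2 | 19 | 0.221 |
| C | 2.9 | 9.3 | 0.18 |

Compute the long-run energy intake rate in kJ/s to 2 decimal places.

0.34 kJ/s

R = Σλ_iE_i / (1 + Σλ_ih_i)
Numerator: 0.221×8.2 + 0.18×2.9 = 2.334
Denominator: 1 + 0.221×19 + 0.18×9.3 = 6.873
R = 2.334/6.873 = 0.3396 kJ/s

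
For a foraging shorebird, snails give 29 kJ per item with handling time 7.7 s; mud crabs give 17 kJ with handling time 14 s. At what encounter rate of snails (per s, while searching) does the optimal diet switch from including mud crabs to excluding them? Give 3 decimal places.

0.062 per s

Drop mud crabs once their profitability E₂/h₂ falls below the rate achievable on snails alone: E₂/h₂ = λE₁/(1 + λh₁).
Solve for λ: λE₁h₂ = E₂(1 + λh₁) → λ(E₁h₂ − E₂h₁) = E₂ → λ = E₂/(E₁h₂ − E₂h₁).
λ = 17/(29×14 − 17×7.7) = 17/275.1 = 0.0618 per s.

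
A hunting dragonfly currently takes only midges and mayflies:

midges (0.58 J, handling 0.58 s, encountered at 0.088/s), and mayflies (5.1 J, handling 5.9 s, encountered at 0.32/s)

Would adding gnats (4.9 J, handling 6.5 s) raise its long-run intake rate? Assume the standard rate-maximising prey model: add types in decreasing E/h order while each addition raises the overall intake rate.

Yes

Intake rate on the current diet: R = (0.088×0.58 + 0.32×5.1) / (1 + 0.088×0.58 + 0.32×5.9) = 1.683/2.939 = 0.5726 J/s.
gnats: E/h = 4.9/6.5 = 0.7538 J/s.
0.7538 > 0.5726, so adding gnats raises the average — include it.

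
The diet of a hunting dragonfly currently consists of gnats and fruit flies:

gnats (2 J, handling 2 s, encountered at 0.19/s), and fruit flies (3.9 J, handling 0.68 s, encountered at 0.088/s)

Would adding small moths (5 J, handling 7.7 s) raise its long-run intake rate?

Yes

Intake rate on the current diet: R = (0.19×2 + 0.088×3.9) / (1 + 0.19×2 + 0.088×0.68) = 0.7232/1.44 = 0.5023 J/s.
Profitability of small moths: 5/7.7 = 0.6494 J/s.
Since 0.6494 > R, including small moths increases the long-run rate.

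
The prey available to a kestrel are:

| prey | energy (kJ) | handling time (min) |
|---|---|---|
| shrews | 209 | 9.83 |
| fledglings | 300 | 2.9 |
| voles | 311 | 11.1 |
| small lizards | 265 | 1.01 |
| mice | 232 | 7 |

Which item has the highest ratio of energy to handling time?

In descending order of E/h:
small lizards: 265/1.01 = 262 kJ/min
fledglings: 300/2.9 = 103 kJ/min
mice: 232/7 = 33.1 kJ/min
voles: 311/11.1 = 28 kJ/min
shrews: 209/9.83 = 21.3 kJ/min

small lizards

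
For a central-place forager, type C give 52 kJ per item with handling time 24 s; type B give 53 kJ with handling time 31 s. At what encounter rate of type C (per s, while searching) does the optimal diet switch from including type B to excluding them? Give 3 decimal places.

Drop type B once their profitability E₂/h₂ falls below the rate achievable on type C alone: E₂/h₂ = λE₁/(1 + λh₁).
Solve for λ: λE₁h₂ = E₂(1 + λh₁) → λ(E₁h₂ − E₂h₁) = E₂ → λ = E₂/(E₁h₂ − E₂h₁).
λ = 53/(52×31 − 53×24) = 53/340 = 0.1559 per s.

0.156 per s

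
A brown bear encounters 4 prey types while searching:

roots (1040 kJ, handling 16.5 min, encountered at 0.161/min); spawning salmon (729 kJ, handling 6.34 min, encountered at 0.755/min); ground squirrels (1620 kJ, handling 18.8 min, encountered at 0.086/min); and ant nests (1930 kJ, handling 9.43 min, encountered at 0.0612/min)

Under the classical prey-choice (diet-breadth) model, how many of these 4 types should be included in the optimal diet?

2

E/h in descending order: ant nests 205, spawning salmon 115, ground squirrels 86.2, roots 63 kJ/min. The optimal diet is the largest prefix of this list for which every included type satisfies E_i/h_i > R on the types above it.
Rate on top 1: 74.89. spawning salmon: 115 > 74.89 → include.
Rate on top 2: 105. ground squirrels: 86.2 < 105 → exclude; stop.
Optimal diet: ant nests, spawning salmon — 2 of 4 types.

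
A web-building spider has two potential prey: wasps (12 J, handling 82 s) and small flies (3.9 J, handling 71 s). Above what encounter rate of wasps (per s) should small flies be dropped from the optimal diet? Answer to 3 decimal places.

0.007 per s

At the threshold, the rate on wasps alone equals the profitability of small flies: λ·12/(1 + λ·82) = 3.9/71 = 0.05493.
Rearranging, λ(12 − 0.05493×82) = 0.05493, so λ = 0.05493/7.496 = 0.007328 per s.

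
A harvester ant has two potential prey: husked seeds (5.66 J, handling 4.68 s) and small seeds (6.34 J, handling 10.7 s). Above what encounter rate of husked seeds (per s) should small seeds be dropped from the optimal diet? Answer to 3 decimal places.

At the threshold, the rate on husked seeds alone equals the profitability of small seeds: λ·5.66/(1 + λ·4.68) = 6.34/10.7 = 0.5925.
Rearranging, λ(5.66 − 0.5925×4.68) = 0.5925, so λ = 0.5925/2.887 = 0.2052 per s.

0.205 per s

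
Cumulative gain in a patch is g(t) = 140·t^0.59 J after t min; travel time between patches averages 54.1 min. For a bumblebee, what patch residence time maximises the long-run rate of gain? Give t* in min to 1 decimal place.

77.9 min

By the marginal value theorem, leave when the instantaneous gain rate g'(t) equals the habitat-wide average g(t)/(T + t).
g'(t) = 0.59·140·t^-0.41. Setting 0.59·140·t^-0.41 = 140·t^0.59/(54.1+t) gives 0.59(54.1+t) = t, so 0.41·t = 0.59×54.1.
t* = 0.59×54.1/0.41 = 77.85 min.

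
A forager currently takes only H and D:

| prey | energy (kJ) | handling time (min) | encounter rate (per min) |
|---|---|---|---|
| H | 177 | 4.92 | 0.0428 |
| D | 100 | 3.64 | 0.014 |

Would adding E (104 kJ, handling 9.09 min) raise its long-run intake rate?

Current rate: (0.0428×177 + 0.014×100)/(1 + 0.0428×4.92 + 0.014×3.64) = 7.115 kJ/min.
Profitability of E: 104/9.09 = 11.44 kJ/min.
11.44 > 7.115, so adding E raises the average — include it.

Yes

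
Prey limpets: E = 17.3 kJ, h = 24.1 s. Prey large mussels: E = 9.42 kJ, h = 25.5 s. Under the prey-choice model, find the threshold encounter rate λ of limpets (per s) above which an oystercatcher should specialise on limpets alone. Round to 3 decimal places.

0.044 per s

At the threshold, the rate on limpets alone equals the profitability of large mussels: λ·17.3/(1 + λ·24.1) = 9.42/25.5 = 0.3694.
Rearranging, λ(17.3 − 0.3694×24.1) = 0.3694, so λ = 0.3694/8.397 = 0.04399 per s.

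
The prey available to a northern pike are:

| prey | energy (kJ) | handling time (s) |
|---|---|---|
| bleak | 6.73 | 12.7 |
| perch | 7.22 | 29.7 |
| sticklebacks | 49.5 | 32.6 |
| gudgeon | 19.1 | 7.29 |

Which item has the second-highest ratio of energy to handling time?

sticklebacks

Profitability E/h (kJ/s): bleak = 6.73/12.7 = 0.53, perch = 7.22/29.7 = 0.243, sticklebacks = 49.5/32.6 = 1.52, gudgeon = 19.1/7.29 = 2.62.
Ranked: gudgeon > sticklebacks > bleak > perch.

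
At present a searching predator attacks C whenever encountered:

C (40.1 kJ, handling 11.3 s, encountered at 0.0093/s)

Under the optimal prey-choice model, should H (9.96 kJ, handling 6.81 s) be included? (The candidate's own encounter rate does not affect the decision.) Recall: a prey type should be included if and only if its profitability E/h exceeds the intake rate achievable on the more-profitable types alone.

Yes

On C alone, R = ΣλE/(1+Σλh) = 0.3729/1.105 = 0.3375 kJ/s.
Profitability of H: 9.96/6.81 = 1.463 kJ/s.
Since 1.463 > R, including H increases the long-run rate.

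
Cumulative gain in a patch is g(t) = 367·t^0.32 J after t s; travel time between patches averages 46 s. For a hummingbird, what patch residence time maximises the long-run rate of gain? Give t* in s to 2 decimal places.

By the marginal value theorem, leave when the instantaneous gain rate g'(t) equals the habitat-wide average g(t)/(T + t).
g'(t) = 0.32·367·t^-0.68. Setting 0.32·367·t^-0.68 = 367·t^0.32/(46+t) gives 0.32(46+t) = t, so 0.68·t = 0.32×46.
t* = 0.32×46/0.68 = 21.65 s.

21.65 s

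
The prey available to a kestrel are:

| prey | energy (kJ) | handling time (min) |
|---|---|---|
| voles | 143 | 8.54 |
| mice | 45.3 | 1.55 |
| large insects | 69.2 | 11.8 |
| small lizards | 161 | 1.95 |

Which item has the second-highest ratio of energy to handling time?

mice

Profitability E/h (kJ/min): voles = 143/8.54 = 16.7, mice = 45.3/1.55 = 29.2, large insects = 69.2/11.8 = 5.86, small lizards = 161/1.95 = 82.6.
Ranked: small lizards > mice > voles > large insects.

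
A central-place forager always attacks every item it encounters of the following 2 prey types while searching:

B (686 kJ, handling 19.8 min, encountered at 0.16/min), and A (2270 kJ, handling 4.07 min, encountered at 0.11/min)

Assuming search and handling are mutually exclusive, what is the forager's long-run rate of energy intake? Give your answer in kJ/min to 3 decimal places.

R = (0.16×686 + 0.11×2270) / (1 + 0.16×19.8 + 0.11×4.07) = 359.5/4.616 = 77.88 kJ/min.

77.878 kJ/min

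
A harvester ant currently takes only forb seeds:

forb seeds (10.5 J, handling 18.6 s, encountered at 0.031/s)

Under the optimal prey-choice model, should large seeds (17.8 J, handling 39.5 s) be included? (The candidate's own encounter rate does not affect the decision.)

On forb seeds alone, R = ΣλE/(1+Σλh) = 0.3255/1.577 = 0.2065 J/s.
large seeds: E/h = 17.8/39.5 = 0.4506 J/s.
0.4506 > 0.2065, so adding large seeds raises the average — include it.

Yes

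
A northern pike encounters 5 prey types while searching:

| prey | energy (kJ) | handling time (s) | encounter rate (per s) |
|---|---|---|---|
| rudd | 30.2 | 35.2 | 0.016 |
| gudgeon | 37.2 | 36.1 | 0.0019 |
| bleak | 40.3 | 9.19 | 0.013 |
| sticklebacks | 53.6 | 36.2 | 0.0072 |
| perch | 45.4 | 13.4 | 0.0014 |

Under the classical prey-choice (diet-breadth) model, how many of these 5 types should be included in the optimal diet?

Profitabilities (E/h, kJ/s): bleak 4.39, perch 3.39, sticklebacks 1.48, gudgeon 1.03, rudd 0.858. Add prey in this order while the next type's profitability exceeds the intake rate on those already taken.
Rate on top 1: 0.468. perch: 3.39 > 0.468 → include.
Rate on top 2: 0.5161. sticklebacks: 1.48 > 0.5161 → include.
Rate on top 3: 0.6958. gudgeon: 1.03 > 0.6958 → include.
Rate on top 4: 0.7115. rudd: 0.858 > 0.7115 → include.
Optimal diet: bleak, perch, sticklebacks, gudgeon, rudd — 5 of 5 types.

5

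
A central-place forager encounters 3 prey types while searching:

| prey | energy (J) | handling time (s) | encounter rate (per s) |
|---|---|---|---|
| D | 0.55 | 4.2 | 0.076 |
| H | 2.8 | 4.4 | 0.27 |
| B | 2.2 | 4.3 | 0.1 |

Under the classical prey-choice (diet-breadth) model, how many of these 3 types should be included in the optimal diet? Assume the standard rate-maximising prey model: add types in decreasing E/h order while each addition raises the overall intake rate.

Profitabilities (E/h, J/s): H 0.636, B 0.512, D 0.131. Add prey in this order while the next type's profitability exceeds the intake rate on those already taken.
Rate on top 1: 0.3455. B: 0.512 > 0.3455 → include.
Rate on top 2: 0.3728. D: 0.131 < 0.3728 → exclude; stop.
Optimal diet: H, B — 2 of 3 types.

2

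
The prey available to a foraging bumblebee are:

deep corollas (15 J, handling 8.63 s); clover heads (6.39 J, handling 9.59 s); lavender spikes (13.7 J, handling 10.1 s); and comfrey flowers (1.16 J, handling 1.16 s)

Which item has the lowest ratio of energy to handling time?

Profitability E/h (J/s): deep corollas = 15/8.63 = 1.74, clover heads = 6.39/9.59 = 0.666, lavender spikes = 13.7/10.1 = 1.36, comfrey flowers = 1.16/1.16 = 1.
Ranked: deep corollas > lavender spikes > comfrey flowers > clover heads.

clover heads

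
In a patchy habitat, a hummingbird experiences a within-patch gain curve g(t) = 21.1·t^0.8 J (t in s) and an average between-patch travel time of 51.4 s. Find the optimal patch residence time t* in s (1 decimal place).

205.6 s

Optimal t* satisfies g'(t*) = g(t*)/(T + t*).
g'(t) = 0.8·21.1·t^-0.2. Setting 0.8·21.1·t^-0.2 = 21.1·t^0.8/(51.4+t) gives 0.8(51.4+t) = t, so 0.20·t = 0.8×51.4.
t* = 0.8×51.4/0.20 = 205.6 s.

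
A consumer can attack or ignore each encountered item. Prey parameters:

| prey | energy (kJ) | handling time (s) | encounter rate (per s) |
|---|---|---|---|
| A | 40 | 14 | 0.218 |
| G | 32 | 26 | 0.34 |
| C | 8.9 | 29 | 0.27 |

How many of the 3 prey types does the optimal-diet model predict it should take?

E/h in descending order: A 2.86, G 1.23, C 0.307 kJ/s. The optimal diet is the largest prefix of this list for which every included type satisfies E_i/h_i > R on the types above it.
Rate on top 1: 2.152. G: 1.23 < 2.152 → exclude; stop.
Optimal diet: A — 1 of 3 types.

1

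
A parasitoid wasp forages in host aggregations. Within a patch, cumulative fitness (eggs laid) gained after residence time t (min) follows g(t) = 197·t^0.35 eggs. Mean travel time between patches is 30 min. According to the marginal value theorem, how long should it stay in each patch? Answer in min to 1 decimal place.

Optimal t* satisfies g'(t*) = g(t*)/(T + t*).
g'(t) = 0.35·197·t^-0.65. Setting 0.35·197·t^-0.65 = 197·t^0.35/(30+t) gives 0.35(30+t) = t, so 0.65·t = 0.35×30.
t* = 0.35×30/0.65 = 16.15 min.

16.2 min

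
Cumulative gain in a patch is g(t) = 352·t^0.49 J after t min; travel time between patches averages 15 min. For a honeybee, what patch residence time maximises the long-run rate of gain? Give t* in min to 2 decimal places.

14.41 min

Optimal t* satisfies g'(t*) = g(t*)/(T + t*).
g'(t) = 0.49·352·t^-0.51. Setting 0.49·352·t^-0.51 = 352·t^0.49/(15+t) gives 0.49(15+t) = t, so 0.51·t = 0.49×15.
t* = 0.49×15/0.51 = 14.41 min.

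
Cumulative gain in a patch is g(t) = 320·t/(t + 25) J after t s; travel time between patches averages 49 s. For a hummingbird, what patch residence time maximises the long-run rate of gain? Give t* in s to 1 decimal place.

35.0 s

By the marginal value theorem, leave when the instantaneous gain rate g'(t) equals the habitat-wide average g(t)/(T + t).
g'(t) = 320·25/(t + 25)². Setting 320·25/(t+25)² = 320t/[(t+25)(49+t)] gives 25(49+t) = t(t+25), so t² = 25×49 = 1225.
t* = √1225 = 35 s.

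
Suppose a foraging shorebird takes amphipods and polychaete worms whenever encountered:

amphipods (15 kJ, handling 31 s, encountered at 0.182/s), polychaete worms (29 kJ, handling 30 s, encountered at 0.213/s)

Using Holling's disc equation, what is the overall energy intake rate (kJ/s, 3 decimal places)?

0.683 kJ/s

R = (0.182×15 + 0.213×29) / (1 + 0.182×31 + 0.213×30) = 8.907/13.03 = 0.6835 kJ/s.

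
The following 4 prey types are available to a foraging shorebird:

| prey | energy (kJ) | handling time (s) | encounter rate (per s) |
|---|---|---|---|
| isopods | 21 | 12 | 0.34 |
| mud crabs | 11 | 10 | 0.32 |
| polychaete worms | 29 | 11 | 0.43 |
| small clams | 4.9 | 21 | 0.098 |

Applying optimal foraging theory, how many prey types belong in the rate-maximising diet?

1

Rank by E/h (kJ/s): polychaete worms 2.64, isopods 1.75, mud crabs 1.1, small clams 0.233. Include each in turn until the next type's E/h falls below the running intake rate.
Rate on top 1: 2.176. isopods: 1.75 < 2.176 → exclude; stop.
Optimal diet: polychaete worms — 1 of 4 types.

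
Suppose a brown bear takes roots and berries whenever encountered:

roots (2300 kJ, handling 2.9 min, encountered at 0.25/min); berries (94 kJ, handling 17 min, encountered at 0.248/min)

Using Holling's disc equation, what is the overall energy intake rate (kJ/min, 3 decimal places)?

100.709 kJ/min

R = (0.25×2300 + 0.248×94) / (1 + 0.25×2.9 + 0.248×17) = 598.3/5.941 = 100.7 kJ/min.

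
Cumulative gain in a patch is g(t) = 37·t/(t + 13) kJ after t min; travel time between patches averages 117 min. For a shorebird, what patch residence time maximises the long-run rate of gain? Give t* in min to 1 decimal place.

39.0 min

Optimal t* satisfies g'(t*) = g(t*)/(T + t*).
g'(t) = 37·13/(t + 13)². Setting 37·13/(t+13)² = 37t/[(t+13)(117+t)] gives 13(117+t) = t(t+13), so t² = 13×117 = 1521.
t* = √1521 = 39 min.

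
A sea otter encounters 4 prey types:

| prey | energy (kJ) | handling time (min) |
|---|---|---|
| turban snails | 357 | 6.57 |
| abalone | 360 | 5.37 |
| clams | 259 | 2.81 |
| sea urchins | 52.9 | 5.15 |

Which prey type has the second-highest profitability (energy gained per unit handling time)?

Profitability E/h (kJ/min): turban snails = 357/6.57 = 54.3, abalone = 360/5.37 = 67, clams = 259/2.81 = 92.2, sea urchins = 52.9/5.15 = 10.3.
Ranked: clams > abalone > turban snails > sea urchins.

abalone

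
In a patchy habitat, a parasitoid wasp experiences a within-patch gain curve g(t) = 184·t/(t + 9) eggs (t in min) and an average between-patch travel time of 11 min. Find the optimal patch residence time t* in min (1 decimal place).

9.9 min

Maximise g(t)/(T+t): set derivative to zero → g'(t)(T+t) = g(t).
g'(t) = 184·9/(t + 9)². Setting 184·9/(t+9)² = 184t/[(t+9)(11+t)] gives 9(11+t) = t(t+9), so t² = 9×11 = 99.
t* = √99 = 9.95 min.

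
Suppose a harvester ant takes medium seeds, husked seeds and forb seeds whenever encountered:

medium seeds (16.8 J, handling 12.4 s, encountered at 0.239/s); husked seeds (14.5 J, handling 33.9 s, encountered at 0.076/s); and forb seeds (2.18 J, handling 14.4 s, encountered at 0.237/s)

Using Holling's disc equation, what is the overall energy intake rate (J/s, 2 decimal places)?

Energy encountered per unit search time: 0.239×16.8 + 0.076×14.5 + 0.237×2.18 = 5.634 J/s.
Handling time per unit search time: 0.239×12.4 + 0.076×33.9 + 0.237×14.4 = 8.953.
Rate = 5.634/(1 + 8.953) = 0.5661 J/s.

0.57 J/s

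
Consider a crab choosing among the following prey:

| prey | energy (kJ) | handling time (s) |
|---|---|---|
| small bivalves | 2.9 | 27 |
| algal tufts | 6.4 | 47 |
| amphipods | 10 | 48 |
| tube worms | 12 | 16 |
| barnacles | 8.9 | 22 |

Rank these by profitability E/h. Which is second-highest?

barnacles

In descending order of E/h:
tube worms: 12/16 = 0.75 kJ/s
barnacles: 8.9/22 = 0.405 kJ/s
amphipods: 10/48 = 0.208 kJ/s
algal tufts: 6.4/47 = 0.136 kJ/s
small bivalves: 2.9/27 = 0.107 kJ/s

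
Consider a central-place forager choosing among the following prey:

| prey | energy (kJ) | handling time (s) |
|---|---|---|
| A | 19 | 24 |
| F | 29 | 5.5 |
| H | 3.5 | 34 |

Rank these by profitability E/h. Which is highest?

F

In descending order of E/h:
F: 29/5.5 = 5.27 kJ/s
A: 19/24 = 0.792 kJ/s
H: 3.5/34 = 0.103 kJ/s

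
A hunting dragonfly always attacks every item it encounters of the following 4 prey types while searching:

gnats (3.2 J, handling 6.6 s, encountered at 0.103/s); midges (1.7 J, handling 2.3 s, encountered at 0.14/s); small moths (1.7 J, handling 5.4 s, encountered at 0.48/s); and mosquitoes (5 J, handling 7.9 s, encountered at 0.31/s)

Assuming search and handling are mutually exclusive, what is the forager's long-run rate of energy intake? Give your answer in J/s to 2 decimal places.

0.42 J/s

R = Σλ_iE_i / (1 + Σλ_ih_i)
Numerator: 0.103×3.2 + 0.14×1.7 + 0.48×1.7 + 0.31×5 = 2.934
Denominator: 1 + 0.103×6.6 + 0.14×2.3 + 0.48×5.4 + 0.31×7.9 = 7.043
R = 2.934/7.043 = 0.4165 J/s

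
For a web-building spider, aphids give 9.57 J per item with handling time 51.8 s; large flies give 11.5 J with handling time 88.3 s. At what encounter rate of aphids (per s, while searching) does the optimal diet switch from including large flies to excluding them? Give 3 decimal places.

The zero-one rule: include large flies iff E₂/h₂ > λE₁/(1+λh₁). Equality gives the switch point.
λE₁h₂ = E₂ + λE₂h₁ ⇒ λ = E₂/(E₁h₂ − E₂h₁) = 11.5/(845 − 595.7) = 0.04612 per s.

0.046 per s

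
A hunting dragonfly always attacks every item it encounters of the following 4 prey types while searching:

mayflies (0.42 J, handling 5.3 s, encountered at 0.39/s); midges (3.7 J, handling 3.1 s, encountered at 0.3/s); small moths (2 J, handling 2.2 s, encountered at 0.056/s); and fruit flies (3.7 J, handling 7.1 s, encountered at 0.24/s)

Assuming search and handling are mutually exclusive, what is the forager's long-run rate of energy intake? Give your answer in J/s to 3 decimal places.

Energy encountered per unit search time: 0.39×0.42 + 0.3×3.7 + 0.056×2 + 0.24×3.7 = 2.274 J/s.
Handling time per unit search time: 0.39×5.3 + 0.3×3.1 + 0.056×2.2 + 0.24×7.1 = 4.824.
Rate = 2.274/(1 + 4.824) = 0.3904 J/s.

0.390 J/s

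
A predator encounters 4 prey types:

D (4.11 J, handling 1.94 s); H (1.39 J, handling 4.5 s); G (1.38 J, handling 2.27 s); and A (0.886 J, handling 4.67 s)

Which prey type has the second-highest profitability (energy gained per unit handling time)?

In descending order of E/h:
D: 4.11/1.94 = 2.12 J/s
G: 1.38/2.27 = 0.608 J/s
H: 1.39/4.5 = 0.309 J/s
A: 0.886/4.67 = 0.19 J/s

G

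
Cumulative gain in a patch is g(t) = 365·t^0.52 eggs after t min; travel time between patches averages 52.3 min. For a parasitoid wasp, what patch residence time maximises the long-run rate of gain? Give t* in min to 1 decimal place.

56.7 min

By the marginal value theorem, leave when the instantaneous gain rate g'(t) equals the habitat-wide average g(t)/(T + t).
g'(t) = 0.52·365·t^-0.48. Setting 0.52·365·t^-0.48 = 365·t^0.52/(52.3+t) gives 0.52(52.3+t) = t, so 0.48·t = 0.52×52.3.
t* = 0.52×52.3/0.48 = 56.66 min.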